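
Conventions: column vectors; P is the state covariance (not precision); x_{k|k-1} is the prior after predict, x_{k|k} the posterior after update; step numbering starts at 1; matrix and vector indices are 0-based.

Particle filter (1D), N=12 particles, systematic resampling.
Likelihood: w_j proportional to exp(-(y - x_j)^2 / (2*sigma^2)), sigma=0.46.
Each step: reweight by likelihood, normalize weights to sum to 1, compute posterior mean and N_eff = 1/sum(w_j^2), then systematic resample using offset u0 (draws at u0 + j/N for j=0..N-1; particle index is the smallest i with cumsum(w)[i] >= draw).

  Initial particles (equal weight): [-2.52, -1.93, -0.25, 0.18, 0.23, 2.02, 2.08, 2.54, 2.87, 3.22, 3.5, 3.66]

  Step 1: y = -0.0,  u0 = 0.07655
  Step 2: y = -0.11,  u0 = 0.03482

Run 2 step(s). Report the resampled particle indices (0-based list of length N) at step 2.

resampled_idx = [0, 1, 2, 2, 4, 5, 6, 7, 8, 9, 10, 11]

step 1: w=[0.0000, 0.0001, 0.3229, 0.3467, 0.3303, 0.0000, 0.0000, 0.0000, 0.0000, 0.0000, 0.0000, 0.0000]  mean=0.0576  Neff=2.9979  idx=[2, 2, 2, 3, 3, 3, 3, 3, 4, 4, 4, 4]
step 2: w=[0.0954, 0.0954, 0.0954, 0.0819, 0.0819, 0.0819, 0.0819, 0.0819, 0.0760, 0.0760, 0.0760, 0.0760]  mean=0.0721  Neff=11.9057  idx=[0, 1, 2, 2, 4, 5, 6, 7, 8, 9, 10, 11]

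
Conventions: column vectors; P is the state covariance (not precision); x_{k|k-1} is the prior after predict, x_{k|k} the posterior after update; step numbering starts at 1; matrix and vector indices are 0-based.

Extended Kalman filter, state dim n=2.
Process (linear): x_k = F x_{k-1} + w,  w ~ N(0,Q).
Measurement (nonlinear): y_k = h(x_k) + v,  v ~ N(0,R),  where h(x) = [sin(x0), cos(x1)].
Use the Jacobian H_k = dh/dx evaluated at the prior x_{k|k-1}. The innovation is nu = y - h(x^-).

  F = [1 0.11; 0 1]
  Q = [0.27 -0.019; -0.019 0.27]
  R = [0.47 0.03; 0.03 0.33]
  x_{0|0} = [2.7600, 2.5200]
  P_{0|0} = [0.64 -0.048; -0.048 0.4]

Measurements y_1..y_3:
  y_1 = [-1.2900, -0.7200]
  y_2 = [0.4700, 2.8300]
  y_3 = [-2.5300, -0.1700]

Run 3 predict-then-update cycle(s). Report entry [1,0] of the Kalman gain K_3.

step 1: x^-=[3.0372, 2.5200]  P^-=[0.9043 -0.0230; -0.0230 0.6700]  H_jac=[-0.9946 0.0000; 0.0000 -0.5823]  S=[1.3645 0.0167; 0.0167 0.5572]  K=[-0.6597 0.0438; 0.0253 -0.7010]  nu=[-1.3942, 0.0930]  x^+=[3.9610, 2.4195]  P^+=[0.3104 0.0092; 0.0092 0.3959]
step 2: x^-=[4.2271, 2.4195]  P^-=[0.5872 0.0337; 0.0337 0.6659]  H_jac=[-0.4664 0.0000; 0.0000 -0.6609]  S=[0.5978 0.0404; 0.0404 0.6209]  K=[-0.4578 -0.0061; 0.0217 -0.7103]  nu=[1.3546, 3.5804]  x^+=[3.5851, -0.0942]  P^+=[0.4617 0.0238; 0.0238 0.3536]
step 3: x^-=[3.5747, -0.0942]  P^-=[0.7412 0.0437; 0.0437 0.6236]  H_jac=[-0.9076 0.0000; 0.0000 0.0941]  S=[1.0806 0.0263; 0.0263 0.3355]  K=[-0.6241 0.0611; -0.0411 0.1781]  nu=[-2.1103, -1.1656]  x^+=[4.8204, -0.2151]  P^+=[0.3211 0.0154; 0.0154 0.6116]

K[1,0] = -0.0411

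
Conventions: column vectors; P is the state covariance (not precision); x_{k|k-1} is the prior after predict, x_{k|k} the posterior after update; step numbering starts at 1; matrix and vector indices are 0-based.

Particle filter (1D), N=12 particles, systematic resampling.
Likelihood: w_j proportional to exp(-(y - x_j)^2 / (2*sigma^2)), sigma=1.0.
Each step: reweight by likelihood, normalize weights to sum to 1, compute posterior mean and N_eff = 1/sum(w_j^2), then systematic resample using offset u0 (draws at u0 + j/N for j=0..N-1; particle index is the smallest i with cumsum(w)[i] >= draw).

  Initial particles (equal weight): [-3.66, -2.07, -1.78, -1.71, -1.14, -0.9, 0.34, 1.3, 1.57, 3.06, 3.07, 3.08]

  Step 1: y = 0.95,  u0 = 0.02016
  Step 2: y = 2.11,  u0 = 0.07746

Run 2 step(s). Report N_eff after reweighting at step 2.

N_eff = 8.3956

step 1: w=[0.0000, 0.0032, 0.0074, 0.0089, 0.0344, 0.0552, 0.2539, 0.2876, 0.2523, 0.0330, 0.0323, 0.0316]  mean=1.0302  Neff=4.5788  idx=[4, 5, 6, 6, 6, 7, 7, 7, 8, 8, 8, 10]
step 2: w=[0.0008, 0.0018, 0.0346, 0.0346, 0.0346, 0.1195, 0.1195, 0.1195, 0.1434, 0.1434, 0.1434, 0.1047]  mean=1.4956  Neff=8.3956  idx=[4, 5, 6, 6, 7, 8, 8, 9, 9, 10, 11, 11]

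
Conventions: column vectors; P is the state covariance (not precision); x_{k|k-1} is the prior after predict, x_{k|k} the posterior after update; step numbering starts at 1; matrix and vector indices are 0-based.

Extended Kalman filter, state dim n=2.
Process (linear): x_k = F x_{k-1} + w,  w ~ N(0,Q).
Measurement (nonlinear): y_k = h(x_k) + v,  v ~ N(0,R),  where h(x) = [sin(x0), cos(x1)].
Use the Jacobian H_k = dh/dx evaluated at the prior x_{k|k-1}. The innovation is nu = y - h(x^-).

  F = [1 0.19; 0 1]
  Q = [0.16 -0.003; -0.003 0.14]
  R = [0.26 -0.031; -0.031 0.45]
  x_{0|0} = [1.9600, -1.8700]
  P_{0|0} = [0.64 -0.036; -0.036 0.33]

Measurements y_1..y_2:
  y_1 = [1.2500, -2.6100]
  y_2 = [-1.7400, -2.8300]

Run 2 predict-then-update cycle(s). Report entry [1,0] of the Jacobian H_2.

step 1: x^-=[1.6047, -1.8700]  P^-=[0.7982 0.0237; 0.0237 0.4700]  H_jac=[-0.0339 0.0000; 0.0000 0.9556]  S=[0.2609 -0.0318; -0.0318 0.8792]  K=[-0.1010 0.0221; 0.0594 0.5130]  nu=[0.2506, -2.3152]  x^+=[1.5282, -3.0428]  P^+=[0.7950 0.0137; 0.0137 0.2397]
step 2: x^-=[0.9501, -3.0428]  P^-=[0.9689 0.0562; 0.0562 0.3797]  H_jac=[0.5816 0.0000; 0.0000 0.0986]  S=[0.5878 -0.0278; -0.0278 0.4537]  K=[0.9621 0.0711; 0.0597 0.0862]  nu=[-2.5535, -1.8349]  x^+=[-1.6371, -3.3534]  P^+=[0.4263 0.0221; 0.0221 0.3745]

H_jac[1,0] = 0.0000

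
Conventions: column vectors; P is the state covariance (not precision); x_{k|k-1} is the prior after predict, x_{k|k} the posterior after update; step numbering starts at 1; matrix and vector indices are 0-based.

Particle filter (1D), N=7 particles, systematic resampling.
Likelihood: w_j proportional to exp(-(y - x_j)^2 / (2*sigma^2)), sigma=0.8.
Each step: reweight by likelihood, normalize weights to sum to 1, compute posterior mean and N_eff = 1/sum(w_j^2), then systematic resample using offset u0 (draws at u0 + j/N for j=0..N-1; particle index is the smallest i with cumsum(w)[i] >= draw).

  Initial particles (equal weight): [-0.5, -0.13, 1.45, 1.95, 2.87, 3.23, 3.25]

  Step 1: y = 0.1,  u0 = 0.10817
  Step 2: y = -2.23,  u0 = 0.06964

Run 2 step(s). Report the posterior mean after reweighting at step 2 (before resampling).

post_mean = -0.3527

step 1: w=[0.3723, 0.4732, 0.1188, 0.0340, 0.0012, 0.0002, 0.0002]  mean=-0.0041  Neff=2.6467  idx=[0, 0, 1, 1, 1, 1, 3]
step 2: w=[0.3010, 0.3010, 0.0995, 0.0995, 0.0995, 0.0995, 0.0000]  mean=-0.3527  Neff=4.5286  idx=[0, 0, 1, 1, 2, 3, 5]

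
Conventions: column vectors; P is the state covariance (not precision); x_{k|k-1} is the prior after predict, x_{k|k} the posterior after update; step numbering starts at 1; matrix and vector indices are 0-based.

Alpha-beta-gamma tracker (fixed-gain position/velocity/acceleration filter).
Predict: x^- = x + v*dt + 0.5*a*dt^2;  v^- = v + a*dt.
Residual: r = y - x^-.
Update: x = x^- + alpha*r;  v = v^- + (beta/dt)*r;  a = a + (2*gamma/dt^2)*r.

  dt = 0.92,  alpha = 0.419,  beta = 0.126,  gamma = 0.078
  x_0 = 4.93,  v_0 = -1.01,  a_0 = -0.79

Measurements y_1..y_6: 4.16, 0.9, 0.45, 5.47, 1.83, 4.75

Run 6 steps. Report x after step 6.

x_post = 1.7737

step 1: x_pred=3.6665  r=0.4935  x^+=3.8733  v^+=-1.6692  a^+=-0.6990
step 2: x_pred=2.0418  r=-1.1418  x^+=1.5634  v^+=-2.4687  a^+=-0.9095
step 3: x_pred=-1.0927  r=1.5427  x^+=-0.4463  v^+=-3.0941  a^+=-0.6251
step 4: x_pred=-3.5575  r=9.0275  x^+=0.2250  v^+=-2.4329  a^+=1.0387
step 5: x_pred=-1.5736  r=3.4036  x^+=-0.1475  v^+=-1.0111  a^+=1.6660
step 6: x_pred=-0.3727  r=5.1227  x^+=1.7737  v^+=1.2232  a^+=2.6102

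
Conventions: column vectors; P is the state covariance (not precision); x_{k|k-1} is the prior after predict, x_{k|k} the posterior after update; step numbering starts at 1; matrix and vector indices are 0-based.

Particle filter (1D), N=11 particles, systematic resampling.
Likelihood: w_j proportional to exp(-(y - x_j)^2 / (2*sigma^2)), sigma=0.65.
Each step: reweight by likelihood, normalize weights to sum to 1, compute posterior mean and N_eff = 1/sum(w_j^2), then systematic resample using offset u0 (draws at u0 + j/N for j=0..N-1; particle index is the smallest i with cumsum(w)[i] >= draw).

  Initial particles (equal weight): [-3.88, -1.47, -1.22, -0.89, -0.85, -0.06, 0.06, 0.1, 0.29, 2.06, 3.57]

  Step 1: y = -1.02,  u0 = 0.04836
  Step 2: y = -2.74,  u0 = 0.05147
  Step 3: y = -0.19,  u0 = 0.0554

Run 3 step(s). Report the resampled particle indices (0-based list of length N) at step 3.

resampled_idx = [1, 2, 4, 6, 7, 8, 9, 9, 9, 10, 10]

step 1: w=[0.0000, 0.1699, 0.2059, 0.2116, 0.2086, 0.0725, 0.0543, 0.0489, 0.0283, 0.0000, 0.0000]  mean=-0.8545  Neff=5.8505  idx=[1, 1, 2, 2, 3, 3, 4, 4, 4, 5, 7]
step 2: w=[0.2934, 0.2934, 0.1285, 0.1285, 0.0345, 0.0345, 0.0289, 0.0289, 0.0289, 0.0004, 0.0001]  mean=-1.3113  Neff=4.7596  idx=[0, 0, 0, 1, 1, 1, 2, 2, 3, 4, 7]
step 3: w=[0.0500, 0.0500, 0.0500, 0.0500, 0.0500, 0.0500, 0.0991, 0.0991, 0.0991, 0.1948, 0.2077]  mean=-1.1539  Neff=7.9641  idx=[1, 2, 4, 6, 7, 8, 9, 9, 9, 10, 10]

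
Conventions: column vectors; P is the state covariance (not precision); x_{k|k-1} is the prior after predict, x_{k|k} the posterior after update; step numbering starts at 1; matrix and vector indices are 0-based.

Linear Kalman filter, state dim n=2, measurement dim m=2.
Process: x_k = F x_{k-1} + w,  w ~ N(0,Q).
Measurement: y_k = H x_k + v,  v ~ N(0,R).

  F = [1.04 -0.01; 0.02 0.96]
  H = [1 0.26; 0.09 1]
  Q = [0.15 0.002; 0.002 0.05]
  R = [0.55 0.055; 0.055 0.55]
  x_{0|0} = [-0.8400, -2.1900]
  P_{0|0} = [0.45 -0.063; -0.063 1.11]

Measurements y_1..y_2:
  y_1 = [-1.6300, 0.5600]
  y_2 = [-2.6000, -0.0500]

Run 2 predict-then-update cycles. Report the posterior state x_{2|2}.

step 1: x^-=[-0.8517, -2.1192]  P^-=[0.6381 -0.0622; -0.0622 1.0707]  S=[1.2282 0.3272; 0.3272 1.6147]  K=[0.5361 -0.1116; 0.0003 0.6596]  nu=[-0.2273, 2.7559]  x^+=[-1.2811, -0.3016]  P^+=[0.3041 -0.0593; -0.0593 0.3681]
step 2: x^-=[-1.3293, -0.3151]  P^-=[0.4802 -0.0544; -0.0544 0.3871]  S=[1.0281 0.1432; 0.1432 0.9312]  K=[0.4650 -0.0835; -0.0124 0.4124]  nu=[-1.1888, 0.3848]  x^+=[-1.9142, -0.1417]  P^+=[0.2626 -0.0440; -0.0440 0.2301]

x_post = [-1.9142, -0.1417]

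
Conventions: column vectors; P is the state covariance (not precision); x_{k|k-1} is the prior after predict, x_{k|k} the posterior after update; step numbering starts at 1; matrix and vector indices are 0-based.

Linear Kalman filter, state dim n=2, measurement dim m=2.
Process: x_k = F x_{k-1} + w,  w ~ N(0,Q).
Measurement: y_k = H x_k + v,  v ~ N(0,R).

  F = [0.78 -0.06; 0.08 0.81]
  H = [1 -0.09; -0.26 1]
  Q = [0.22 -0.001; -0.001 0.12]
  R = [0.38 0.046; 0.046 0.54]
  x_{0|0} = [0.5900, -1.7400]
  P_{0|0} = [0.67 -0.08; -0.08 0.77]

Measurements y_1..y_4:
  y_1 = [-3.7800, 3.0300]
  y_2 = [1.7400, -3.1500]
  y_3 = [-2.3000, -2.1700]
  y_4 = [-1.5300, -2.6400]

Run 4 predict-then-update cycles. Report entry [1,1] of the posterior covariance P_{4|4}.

step 1: x^-=[0.5646, -1.3622]  P^-=[0.6379 -0.0468; -0.0468 0.6191]  S=[1.0313 -0.2234; -0.2234 1.2266]  K=[0.6091 -0.0624; 0.0126 0.5170]  nu=[-4.4672, 4.5390]  x^+=[-2.4395, 0.9280]  P^+=[0.2335 0.0550; 0.0550 0.2941]
step 2: x^-=[-1.9585, 0.5565]  P^-=[0.3580 0.0338; 0.0338 0.3216]  S=[0.7345 -0.0414; -0.0414 0.8682]  K=[0.4807 -0.0453; 0.0270 0.3615]  nu=[3.7486, -4.2157]  x^+=[0.0346, -0.8665]  P^+=[0.1847 0.0456; 0.0456 0.2083]
step 3: x^-=[0.0789, -0.6991]  P^-=[0.3288 0.0290; 0.0290 0.2638]  S=[0.7058 -0.0335; -0.0335 0.8109]  K=[0.4598 -0.0506; 0.0225 0.3169]  nu=[-2.4419, -1.4504]  x^+=[-0.9705, -1.2138]  P^+=[0.1760 0.0396; 0.0396 0.1825]
step 4: x^-=[-0.6841, -1.0608]  P^-=[0.3240 0.0259; 0.0259 0.2460]  S=[0.7013 -0.0339; -0.0339 0.7944]  K=[0.4561 -0.0540; 0.0200 0.3020]  nu=[-0.9413, -1.7571]  x^+=[-1.0186, -1.6102]  P^+=[0.1742 0.0371; 0.0371 0.1736]

P_post[1,1] = 0.1736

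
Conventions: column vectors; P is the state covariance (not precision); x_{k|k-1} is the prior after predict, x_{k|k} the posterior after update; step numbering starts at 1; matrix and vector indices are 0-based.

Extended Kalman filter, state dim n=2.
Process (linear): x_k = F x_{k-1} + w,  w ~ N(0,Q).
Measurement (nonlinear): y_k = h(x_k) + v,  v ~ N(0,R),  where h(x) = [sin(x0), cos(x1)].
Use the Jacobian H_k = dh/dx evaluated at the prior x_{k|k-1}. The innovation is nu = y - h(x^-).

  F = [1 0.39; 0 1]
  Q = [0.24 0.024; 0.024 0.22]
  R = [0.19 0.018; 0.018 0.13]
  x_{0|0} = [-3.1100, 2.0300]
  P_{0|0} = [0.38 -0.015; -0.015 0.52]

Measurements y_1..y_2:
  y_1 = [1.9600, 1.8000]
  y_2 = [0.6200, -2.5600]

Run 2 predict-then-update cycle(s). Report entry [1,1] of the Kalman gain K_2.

K[1,1] = 0.1662

step 1: x^-=[-2.3183, 2.0300]  P^-=[0.6874 0.2118; 0.2118 0.7400]  H_jac=[-0.6798 0.0000; 0.0000 -0.8964]  S=[0.5077 0.1471; 0.1471 0.7246]  K=[-0.8973 -0.0799; -0.0196 -0.9115]  nu=[2.6934, 2.2432]  x^+=[-4.9144, -0.0673]  P^+=[0.2529 0.0296; 0.0296 0.1326]
step 2: x^-=[-4.9406, -0.0673]  P^-=[0.5362 0.1053; 0.1053 0.3526]  H_jac=[0.2263 0.0000; 0.0000 0.0673]  S=[0.2174 0.0196; 0.0196 0.1316]  K=[0.5605 -0.0297; 0.0946 0.1662]  nu=[-0.3541, -3.5577]  x^+=[-5.0336, -0.6920]  P^+=[0.4684 0.0927; 0.0927 0.3464]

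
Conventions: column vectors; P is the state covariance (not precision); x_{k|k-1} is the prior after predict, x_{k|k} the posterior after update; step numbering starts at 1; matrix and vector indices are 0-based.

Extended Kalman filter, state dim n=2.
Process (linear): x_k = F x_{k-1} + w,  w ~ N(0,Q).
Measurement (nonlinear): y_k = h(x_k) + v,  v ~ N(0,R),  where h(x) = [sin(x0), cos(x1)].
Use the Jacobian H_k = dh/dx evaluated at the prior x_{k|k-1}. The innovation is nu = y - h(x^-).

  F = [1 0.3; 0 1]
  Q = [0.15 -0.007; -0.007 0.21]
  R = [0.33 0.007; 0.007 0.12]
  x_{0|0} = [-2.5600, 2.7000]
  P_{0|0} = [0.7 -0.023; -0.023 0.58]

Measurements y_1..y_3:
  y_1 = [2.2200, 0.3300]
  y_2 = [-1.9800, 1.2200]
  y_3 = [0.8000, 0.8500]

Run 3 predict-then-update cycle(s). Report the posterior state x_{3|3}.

step 1: x^-=[-1.7500, 2.7000]  P^-=[0.8884 0.1440; 0.1440 0.7900]  H_jac=[-0.1782 0.0000; 0.0000 -0.4274]  S=[0.3582 0.0180; 0.0180 0.2643]  K=[-0.4318 -0.2035; -0.0076 -1.2770]  nu=[3.2040, 1.2341]  x^+=[-3.3847, 1.0998]  P^+=[0.8075 0.0642; 0.0642 0.3587]
step 2: x^-=[-3.0548, 1.0998]  P^-=[1.0283 0.1648; 0.1648 0.5687]  H_jac=[-0.9962 0.0000; 0.0000 -0.8911]  S=[1.3506 0.1533; 0.1533 0.5716]  K=[-0.7523 -0.0552; -0.0216 -0.8808]  nu=[-1.8933, 0.7662]  x^+=[-1.6728, 0.4658]  P^+=[0.2496 0.0133; 0.0133 0.1188]
step 3: x^-=[-1.5331, 0.4658]  P^-=[0.4183 0.0420; 0.0420 0.3288]  H_jac=[0.0377 0.0000; 0.0000 -0.4491]  S=[0.3306 0.0063; 0.0063 0.1863]  K=[0.0496 -0.1029; 0.0199 -0.7932]  nu=[1.7993, -0.0435]  x^+=[-1.4393, 0.5360]  P^+=[0.4155 0.0267; 0.0267 0.2116]

x_post = [-1.4393, 0.5360]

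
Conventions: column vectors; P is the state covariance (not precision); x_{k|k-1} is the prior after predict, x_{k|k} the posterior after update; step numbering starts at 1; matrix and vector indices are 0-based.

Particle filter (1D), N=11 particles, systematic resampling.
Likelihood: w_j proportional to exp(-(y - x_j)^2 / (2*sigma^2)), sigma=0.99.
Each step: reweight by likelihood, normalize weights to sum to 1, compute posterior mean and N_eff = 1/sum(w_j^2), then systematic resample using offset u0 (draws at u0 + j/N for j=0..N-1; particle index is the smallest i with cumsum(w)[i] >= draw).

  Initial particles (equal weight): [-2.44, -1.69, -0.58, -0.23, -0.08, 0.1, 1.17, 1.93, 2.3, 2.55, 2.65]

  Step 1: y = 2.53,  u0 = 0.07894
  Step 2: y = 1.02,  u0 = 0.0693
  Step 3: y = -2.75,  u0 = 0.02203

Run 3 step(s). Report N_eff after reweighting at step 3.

step 1: w=[0.0000, 0.0000, 0.0017, 0.0048, 0.0072, 0.0114, 0.0906, 0.1938, 0.2266, 0.2328, 0.2311]  mean=2.2056  Neff=4.8803  idx=[6, 7, 7, 8, 8, 8, 9, 9, 10, 10, 10]
step 2: w=[0.1985, 0.1316, 0.1316, 0.0871, 0.0871, 0.0871, 0.0608, 0.0608, 0.0518, 0.0518, 0.0518]  mean=2.0630  Neff=8.9083  idx=[0, 0, 1, 2, 2, 3, 4, 5, 7, 8, 10]
step 3: w=[0.4701, 0.4701, 0.0168, 0.0168, 0.0168, 0.0027, 0.0027, 0.0027, 0.0007, 0.0004, 0.0004]  mean=1.2195  Neff=2.2581  idx=[0, 0, 0, 0, 0, 1, 1, 1, 1, 1, 1]

N_eff = 2.2581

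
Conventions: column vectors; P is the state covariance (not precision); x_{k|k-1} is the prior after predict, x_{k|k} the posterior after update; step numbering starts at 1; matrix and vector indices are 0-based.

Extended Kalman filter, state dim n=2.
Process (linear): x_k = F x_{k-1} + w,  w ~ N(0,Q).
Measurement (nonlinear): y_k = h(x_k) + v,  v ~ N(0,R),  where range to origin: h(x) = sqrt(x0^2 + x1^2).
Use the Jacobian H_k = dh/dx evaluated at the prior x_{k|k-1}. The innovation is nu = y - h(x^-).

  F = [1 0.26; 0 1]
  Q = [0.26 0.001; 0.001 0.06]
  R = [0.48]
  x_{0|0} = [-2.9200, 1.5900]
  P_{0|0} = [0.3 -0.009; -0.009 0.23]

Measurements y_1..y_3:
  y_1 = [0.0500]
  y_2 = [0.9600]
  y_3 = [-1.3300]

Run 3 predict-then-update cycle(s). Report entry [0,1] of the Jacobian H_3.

H_jac[0,1] = 0.9584

step 1: x^-=[-2.5066, 1.5900]  P^-=[0.5709 0.0518; 0.0518 0.2900]  H_jac=[-0.8444 0.5356]  S=[0.9234]  K=[-0.4920; 0.1209]  nu=[-2.9184]  x^+=[-1.0708, 1.2373]  P^+=[0.3473 0.1067; 0.1067 0.2765]
step 2: x^-=[-0.7491, 1.2373]  P^-=[0.6815 0.1796; 0.1796 0.3365]  H_jac=[-0.5179 0.8554]  S=[0.7499]  K=[-0.2658; 0.2598]  nu=[-0.4864]  x^+=[-0.6198, 1.1109]  P^+=[0.6285 0.2314; 0.2314 0.2859]
step 3: x^-=[-0.3310, 1.1109]  P^-=[1.0282 0.3067; 0.3067 0.3459]  H_jac=[-0.2855 0.9584]  S=[0.7136]  K=[0.0005; 0.3418]  nu=[-2.4892]  x^+=[-0.3323, 0.2602]  P^+=[1.0282 0.3066; 0.3066 0.2625]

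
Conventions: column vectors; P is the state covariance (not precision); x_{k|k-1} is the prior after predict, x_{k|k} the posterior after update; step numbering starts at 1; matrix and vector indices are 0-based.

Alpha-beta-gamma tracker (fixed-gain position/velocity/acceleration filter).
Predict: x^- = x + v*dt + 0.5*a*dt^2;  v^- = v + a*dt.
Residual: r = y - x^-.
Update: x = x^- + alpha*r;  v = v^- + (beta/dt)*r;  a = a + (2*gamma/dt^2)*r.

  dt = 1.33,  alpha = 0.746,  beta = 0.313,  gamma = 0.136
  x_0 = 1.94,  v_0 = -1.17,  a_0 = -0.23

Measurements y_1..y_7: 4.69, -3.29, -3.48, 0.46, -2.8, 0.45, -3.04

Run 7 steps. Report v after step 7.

step 1: x_pred=0.1805  r=4.5095  x^+=3.5446  v^+=-0.4146  a^+=0.4634
step 2: x_pred=3.4030  r=-6.6930  x^+=-1.5900  v^+=-1.3734  a^+=-0.5657
step 3: x_pred=-3.9170  r=0.4370  x^+=-3.5910  v^+=-2.0230  a^+=-0.4986
step 4: x_pred=-6.7225  r=7.1825  x^+=-1.3644  v^+=-0.9958  a^+=0.6059
step 5: x_pred=-2.1528  r=-0.6472  x^+=-2.6356  v^+=-0.3422  a^+=0.5064
step 6: x_pred=-2.6429  r=3.0929  x^+=-0.3356  v^+=1.0591  a^+=0.9820
step 7: x_pred=1.9416  r=-4.9816  x^+=-1.7747  v^+=1.1928  a^+=0.2160

v_post = 1.1928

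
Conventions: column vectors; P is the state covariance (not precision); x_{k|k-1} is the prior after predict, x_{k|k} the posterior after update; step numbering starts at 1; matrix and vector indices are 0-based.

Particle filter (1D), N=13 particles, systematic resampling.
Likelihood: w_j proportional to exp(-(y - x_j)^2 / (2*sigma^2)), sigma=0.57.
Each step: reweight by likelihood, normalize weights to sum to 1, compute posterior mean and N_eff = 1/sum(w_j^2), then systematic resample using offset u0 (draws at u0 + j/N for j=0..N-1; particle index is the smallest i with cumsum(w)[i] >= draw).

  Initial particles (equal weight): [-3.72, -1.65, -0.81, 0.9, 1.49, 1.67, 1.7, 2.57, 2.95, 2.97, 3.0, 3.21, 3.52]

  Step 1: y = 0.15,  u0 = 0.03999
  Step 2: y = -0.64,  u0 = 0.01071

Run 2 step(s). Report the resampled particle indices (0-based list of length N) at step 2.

resampled_idx = [0, 0, 0, 1, 1, 1, 1, 2, 2, 2, 3, 3, 3]

step 1: w=[0.0000, 0.0087, 0.3079, 0.5351, 0.0802, 0.0363, 0.0315, 0.0002, 0.0000, 0.0000, 0.0000, 0.0000, 0.0000]  mean=0.4521  Neff=2.5641  idx=[2, 2, 2, 2, 3, 3, 3, 3, 3, 3, 3, 4, 5]
step 2: w=[0.2386, 0.2386, 0.2386, 0.2386, 0.0065, 0.0065, 0.0065, 0.0065, 0.0065, 0.0065, 0.0065, 0.0002, 0.0001]  mean=-0.7317  Neff=4.3865  idx=[0, 0, 0, 1, 1, 1, 1, 2, 2, 2, 3, 3, 3]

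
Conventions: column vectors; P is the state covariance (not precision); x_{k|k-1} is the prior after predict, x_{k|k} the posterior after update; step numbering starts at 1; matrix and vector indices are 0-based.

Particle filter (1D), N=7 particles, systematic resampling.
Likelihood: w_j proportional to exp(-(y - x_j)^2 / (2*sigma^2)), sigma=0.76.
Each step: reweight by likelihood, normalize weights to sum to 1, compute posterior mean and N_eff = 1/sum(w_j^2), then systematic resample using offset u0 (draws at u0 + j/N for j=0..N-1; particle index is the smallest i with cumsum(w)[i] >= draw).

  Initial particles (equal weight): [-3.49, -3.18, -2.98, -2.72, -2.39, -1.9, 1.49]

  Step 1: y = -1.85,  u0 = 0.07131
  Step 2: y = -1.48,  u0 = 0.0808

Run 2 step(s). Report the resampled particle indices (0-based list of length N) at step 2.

step 1: w=[0.0332, 0.0736, 0.1127, 0.1767, 0.2643, 0.3395, 0.0000]  mean=-2.4429  Neff=4.2448  idx=[1, 2, 3, 4, 4, 5, 5]
step 2: w=[0.0258, 0.0448, 0.0830, 0.1534, 0.1534, 0.2698, 0.2698]  mean=-2.1998  Neff=4.9458  idx=[2, 3, 4, 5, 5, 6, 6]

resampled_idx = [2, 3, 4, 5, 5, 6, 6]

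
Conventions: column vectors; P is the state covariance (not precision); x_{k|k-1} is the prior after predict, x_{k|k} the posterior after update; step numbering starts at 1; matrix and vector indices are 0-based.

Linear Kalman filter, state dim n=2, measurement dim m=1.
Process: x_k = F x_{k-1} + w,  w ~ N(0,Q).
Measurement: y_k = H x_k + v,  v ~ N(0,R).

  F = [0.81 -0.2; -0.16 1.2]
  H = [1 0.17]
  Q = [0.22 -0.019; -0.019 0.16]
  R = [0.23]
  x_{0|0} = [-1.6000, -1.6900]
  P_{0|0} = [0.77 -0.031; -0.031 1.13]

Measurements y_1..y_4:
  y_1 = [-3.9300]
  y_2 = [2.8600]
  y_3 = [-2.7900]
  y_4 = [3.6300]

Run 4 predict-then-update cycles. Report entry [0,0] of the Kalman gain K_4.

step 1: x^-=[-0.9580, -1.7720]  P^-=[0.7804 -0.4211; -0.4211 1.8188]  S=[0.9198]  K=[0.7706; -0.1217]  nu=[-2.6708]  x^+=[-3.0162, -1.4470]  P^+=[0.2342 -0.3349; -0.3349 1.8052]
step 2: x^-=[-2.1537, -1.2539]  P^-=[0.5543 -0.8188; -0.8188 2.8941]  S=[0.5896]  K=[0.7041; -0.5543]  nu=[5.2269]  x^+=[1.5267, -4.1511]  P^+=[0.2620 -0.5887; -0.5887 2.7129]
step 3: x^-=[2.0668, -5.2256]  P^-=[0.6912 -1.2951; -1.2951 4.2994]  S=[0.6051]  K=[0.7784; -0.9324]  nu=[-3.9685]  x^+=[-1.0222, -1.5252]  P^+=[0.3245 -0.8559; -0.8559 3.7733]
step 4: x^-=[-0.5230, -1.6667]  P^-=[0.8612 -1.8260; -1.8260 5.9305]  S=[0.6417]  K=[0.8582; -1.2744]  nu=[4.4363]  x^+=[3.2844, -7.3202]  P^+=[0.3885 -1.1241; -1.1241 4.8883]

K[0,0] = 0.8582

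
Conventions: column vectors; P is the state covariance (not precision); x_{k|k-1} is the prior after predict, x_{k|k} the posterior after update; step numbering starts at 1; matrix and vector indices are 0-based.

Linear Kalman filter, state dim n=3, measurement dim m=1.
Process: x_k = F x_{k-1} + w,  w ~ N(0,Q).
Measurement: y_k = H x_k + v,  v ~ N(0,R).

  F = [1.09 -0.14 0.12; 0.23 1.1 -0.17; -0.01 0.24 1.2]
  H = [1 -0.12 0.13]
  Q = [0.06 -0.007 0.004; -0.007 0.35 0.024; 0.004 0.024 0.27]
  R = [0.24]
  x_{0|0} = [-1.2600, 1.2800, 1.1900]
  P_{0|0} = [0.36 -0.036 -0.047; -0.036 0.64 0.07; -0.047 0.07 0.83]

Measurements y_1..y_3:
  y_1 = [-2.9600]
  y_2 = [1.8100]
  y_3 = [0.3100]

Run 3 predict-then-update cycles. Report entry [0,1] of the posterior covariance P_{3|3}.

P_post[0,1] = 0.0178

step 1: x^-=[-1.4098, 0.9159, 1.7478]  P^-=[0.5086 -0.0559 0.0175; -0.0559 1.1267 0.0977; 0.0175 0.0977 1.5437]  S=[0.8058]  K=[0.6423; -0.2214; 0.2562]  nu=[-1.6675]  x^+=[-2.4808, 1.2851, 1.3206]  P^+=[0.1762 0.0587 -0.1151; 0.0587 1.0872 0.1434; -0.1151 0.1434 1.4908]
step 2: x^-=[-2.7255, 0.6186, 1.9180]  P^-=[0.2592 -0.0517 0.0253; -0.0517 1.7030 0.1606; 0.0253 0.1606 2.5645]  S=[0.5811]  K=[0.4625; -0.4048; 0.5841]  nu=[4.3604]  x^+=[-0.7090, -1.1464, 4.4648]  P^+=[0.1350 0.0571 -0.1317; 0.0571 1.6078 0.2980; -0.1317 0.2980 2.3663]
step 3: x^-=[-0.0766, -2.1832, 5.0897]  P^-=[0.2241 -0.1353 0.0907; -0.1353 2.2986 0.3125; 0.0907 0.3125 3.9446]  S=[0.6101]  K=[0.4132; -0.6072; 0.9277]  nu=[-0.5371]  x^+=[-0.2985, -1.8570, 4.5915]  P^+=[0.1199 0.0178 -0.1432; 0.0178 2.0737 0.6562; -0.1432 0.6562 3.4196]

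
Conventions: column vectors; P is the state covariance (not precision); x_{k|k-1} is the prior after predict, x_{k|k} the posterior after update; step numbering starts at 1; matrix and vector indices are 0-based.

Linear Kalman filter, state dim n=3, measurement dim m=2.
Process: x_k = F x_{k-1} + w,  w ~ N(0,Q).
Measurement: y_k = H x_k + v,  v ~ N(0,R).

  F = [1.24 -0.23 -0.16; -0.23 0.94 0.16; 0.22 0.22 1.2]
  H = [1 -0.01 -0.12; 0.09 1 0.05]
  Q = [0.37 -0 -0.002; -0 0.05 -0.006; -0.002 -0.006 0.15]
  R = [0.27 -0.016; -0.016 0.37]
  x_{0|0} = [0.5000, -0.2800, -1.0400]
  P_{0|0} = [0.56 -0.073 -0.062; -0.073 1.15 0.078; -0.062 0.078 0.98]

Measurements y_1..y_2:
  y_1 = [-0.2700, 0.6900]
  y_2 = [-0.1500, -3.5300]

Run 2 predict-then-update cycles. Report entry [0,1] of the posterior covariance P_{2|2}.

P_post[0,1] = -0.0319

step 1: x^-=[0.8508, -0.5446, -1.1996]  P^-=[1.3890 -0.5516 -0.2261; -0.5516 1.1804 0.4859; -0.2261 0.4859 1.6453]  S=[1.7492 -0.5312; -0.5312 1.5131]  K=[0.8113 -0.0046; -0.1383 0.7148; -0.1511 0.3090]  nu=[-1.2702, 1.2180]  x^+=[-0.1853, 0.5018, -0.6313]  P^+=[0.2336 -0.0419 0.1240; -0.0419 0.2687 0.0350; 0.1240 0.0350 1.4113]
step 2: x^-=[-0.2442, 0.4133, -0.6879]  P^-=[0.7568 -0.1893 -0.0630; -0.1893 0.3555 0.3131; -0.0630 0.3131 2.2865]  S=[1.0794 -0.1945; -0.1945 0.7340]  K=[0.7134 0.0196; -0.1329 0.4472; -0.2225 0.5156]  nu=[0.0158, -3.8869]  x^+=[-0.3093, -1.3270, -2.6956]  P^+=[0.2126 -0.0319 0.1717; -0.0319 0.1665 0.0792; 0.1717 0.0792 1.9933]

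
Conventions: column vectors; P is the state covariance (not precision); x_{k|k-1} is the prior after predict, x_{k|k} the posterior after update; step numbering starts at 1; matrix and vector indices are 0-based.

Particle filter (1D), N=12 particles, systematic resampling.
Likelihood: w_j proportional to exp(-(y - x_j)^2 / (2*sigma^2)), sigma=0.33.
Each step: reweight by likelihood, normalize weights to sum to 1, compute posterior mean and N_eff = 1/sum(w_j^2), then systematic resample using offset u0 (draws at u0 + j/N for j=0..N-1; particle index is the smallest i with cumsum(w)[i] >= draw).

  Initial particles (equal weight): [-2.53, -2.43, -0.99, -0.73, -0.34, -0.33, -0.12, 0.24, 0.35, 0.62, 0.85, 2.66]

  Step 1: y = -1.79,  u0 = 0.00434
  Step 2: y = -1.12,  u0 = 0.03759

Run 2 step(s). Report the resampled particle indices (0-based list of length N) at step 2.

resampled_idx = [10, 10, 10, 10, 10, 10, 11, 11, 11, 11, 11, 11]

step 1: w=[0.2769, 0.5218, 0.1812, 0.0197, 0.0002, 0.0002, 0.0000, 0.0000, 0.0000, 0.0000, 0.0000, 0.0000]  mean=-2.1625  Neff=2.6165  idx=[0, 0, 0, 0, 1, 1, 1, 1, 1, 1, 2, 2]
step 2: w=[0.0001, 0.0001, 0.0001, 0.0001, 0.0002, 0.0002, 0.0002, 0.0002, 0.0002, 0.0002, 0.4993, 0.4993]  mean=-0.9921  Neff=2.0059  idx=[10, 10, 10, 10, 10, 10, 11, 11, 11, 11, 11, 11]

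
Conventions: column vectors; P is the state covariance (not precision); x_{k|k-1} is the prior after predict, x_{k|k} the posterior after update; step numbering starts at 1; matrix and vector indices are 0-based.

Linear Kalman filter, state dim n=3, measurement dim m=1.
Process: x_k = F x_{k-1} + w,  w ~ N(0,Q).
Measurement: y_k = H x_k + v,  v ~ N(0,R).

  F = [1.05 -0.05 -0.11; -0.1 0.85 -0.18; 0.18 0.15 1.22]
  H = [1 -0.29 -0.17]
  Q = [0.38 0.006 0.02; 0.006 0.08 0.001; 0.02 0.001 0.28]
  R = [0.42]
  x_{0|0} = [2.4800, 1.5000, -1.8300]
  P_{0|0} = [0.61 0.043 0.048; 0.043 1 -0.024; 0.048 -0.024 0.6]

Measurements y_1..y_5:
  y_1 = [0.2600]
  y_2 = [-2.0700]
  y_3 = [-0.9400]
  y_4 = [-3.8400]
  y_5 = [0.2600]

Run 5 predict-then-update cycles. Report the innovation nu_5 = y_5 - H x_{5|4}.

step 1: x^-=[2.7303, 1.3564, -1.5612]  P^-=[1.0464 -0.0566 0.1161; -0.0566 0.8298 -0.0400; 0.1161 -0.0400 1.2299]  S=[1.5612]  K=[0.6682; -0.1860; -0.0522]  nu=[-2.3423]  x^+=[1.1653, 1.7922, -1.4390]  P^+=[0.3495 0.1375 0.1705; 0.1375 0.7758 -0.0551; 0.1705 -0.0551 1.2257]
step 2: x^-=[1.2922, 1.6658, -1.2770]  P^-=[0.7276 0.0583 0.1554; 0.0583 0.6833 -0.2385; 0.1554 -0.2385 2.1952]  S=[1.1584]  K=[0.5908; -0.0857; -0.1283]  nu=[-3.0962]  x^+=[-0.5369, 1.9313, -0.8799]  P^+=[0.3234 0.1170 0.2432; 0.1170 0.6748 -0.2513; 0.2432 -0.2513 2.1761]
step 3: x^-=[-0.5635, 1.8537, -0.8804]  P^-=[0.6933 0.0694 0.1276; 0.0694 0.7071 -0.6719; 0.1276 -0.6719 3.5658]  S=[1.1260]  K=[0.5786; -0.0191; -0.2520]  nu=[0.0114]  x^+=[-0.5569, 1.8535, -0.8833]  P^+=[0.3163 0.0818 0.2918; 0.0818 0.7067 -0.6773; 0.2918 -0.6773 3.4943]
step 4: x^-=[-0.5803, 1.7901, -0.8998]  P^-=[0.6894 0.0906 0.0382; 0.0906 0.9108 -1.3998; 0.0382 -1.3998 5.3917]  S=[1.1382]  K=[0.5769; 0.0566; -0.4151]  nu=[-2.8936]  x^+=[-2.2495, 1.6262, 0.3013]  P^+=[0.3106 0.0534 0.3107; 0.0534 0.9071 -1.3730; 0.3107 -1.3730 5.1956]
step 5: x^-=[-2.4764, 1.5530, 0.2066]  P^-=[0.6951 0.1464 -0.1191; 0.1464 1.3291 -2.4572; -0.1191 -2.4572 7.6804]  S=[1.1621]  K=[0.5790; 0.1537; -0.6128]  nu=[3.2219]  x^+=[-0.6109, 2.0484, -1.7678]  P^+=[0.3055 0.0429 0.2933; 0.0429 1.3016 -2.3477; 0.2933 -2.3477 7.2440]

innov = [3.2219]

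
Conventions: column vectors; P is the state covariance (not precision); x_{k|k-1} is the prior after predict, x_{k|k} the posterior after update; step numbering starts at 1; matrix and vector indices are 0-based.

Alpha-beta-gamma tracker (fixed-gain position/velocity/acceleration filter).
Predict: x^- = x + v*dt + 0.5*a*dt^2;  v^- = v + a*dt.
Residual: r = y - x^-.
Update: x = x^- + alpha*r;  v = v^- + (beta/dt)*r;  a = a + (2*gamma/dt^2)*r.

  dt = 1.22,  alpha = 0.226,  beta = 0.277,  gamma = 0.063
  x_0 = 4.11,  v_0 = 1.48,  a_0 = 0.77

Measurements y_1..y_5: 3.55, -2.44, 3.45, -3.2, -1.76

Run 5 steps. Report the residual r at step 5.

resid = 1.0828

step 1: x_pred=6.4886  r=-2.9386  x^+=5.8245  v^+=1.7522  a^+=0.5212
step 2: x_pred=8.3501  r=-10.7901  x^+=5.9115  v^+=-0.0618  a^+=-0.3922
step 3: x_pred=5.5443  r=-2.0943  x^+=5.0710  v^+=-1.0158  a^+=-0.5695
step 4: x_pred=3.4079  r=-6.6079  x^+=1.9145  v^+=-3.2109  a^+=-1.1289
step 5: x_pred=-2.8428  r=1.0828  x^+=-2.5981  v^+=-4.3422  a^+=-1.0372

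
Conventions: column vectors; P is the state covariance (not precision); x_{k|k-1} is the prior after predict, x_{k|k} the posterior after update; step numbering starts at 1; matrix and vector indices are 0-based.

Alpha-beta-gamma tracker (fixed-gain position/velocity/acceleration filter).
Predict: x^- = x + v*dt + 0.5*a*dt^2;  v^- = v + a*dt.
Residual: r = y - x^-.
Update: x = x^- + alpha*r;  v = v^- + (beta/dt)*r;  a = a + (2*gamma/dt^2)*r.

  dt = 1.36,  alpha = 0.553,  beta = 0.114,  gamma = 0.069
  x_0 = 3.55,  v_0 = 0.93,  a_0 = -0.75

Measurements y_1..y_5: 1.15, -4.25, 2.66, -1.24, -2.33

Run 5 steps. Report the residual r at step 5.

resid = 6.6850

step 1: x_pred=4.1212  r=-2.9712  x^+=2.4781  v^+=-0.3391  a^+=-0.9717
step 2: x_pred=1.1184  r=-5.3684  x^+=-1.8503  v^+=-2.1105  a^+=-1.3722
step 3: x_pred=-5.9897  r=8.6497  x^+=-1.2064  v^+=-3.2517  a^+=-0.7269
step 4: x_pred=-6.3010  r=5.0610  x^+=-3.5022  v^+=-3.8160  a^+=-0.3493
step 5: x_pred=-9.0150  r=6.6850  x^+=-5.3182  v^+=-3.7307  a^+=0.1495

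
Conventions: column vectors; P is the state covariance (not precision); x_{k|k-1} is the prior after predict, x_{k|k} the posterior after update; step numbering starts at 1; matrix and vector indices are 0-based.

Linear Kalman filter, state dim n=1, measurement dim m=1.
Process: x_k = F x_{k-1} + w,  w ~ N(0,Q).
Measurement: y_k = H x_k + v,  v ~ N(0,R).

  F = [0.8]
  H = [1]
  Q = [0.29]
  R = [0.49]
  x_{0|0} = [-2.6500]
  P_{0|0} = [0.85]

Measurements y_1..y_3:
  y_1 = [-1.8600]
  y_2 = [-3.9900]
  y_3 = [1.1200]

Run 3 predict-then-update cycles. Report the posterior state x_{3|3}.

x_post = [-0.6275]

step 1: x^-=[-2.1200]  P^-=[0.8340]  S=[1.3240]  K=[0.6299]  nu=[0.2600]  x^+=[-1.9562]  P^+=[0.3087]
step 2: x^-=[-1.5650]  P^-=[0.4875]  S=[0.9775]  K=[0.4987]  nu=[-2.4250]  x^+=[-2.7744]  P^+=[0.2444]
step 3: x^-=[-2.2196]  P^-=[0.4464]  S=[0.9364]  K=[0.4767]  nu=[3.3396]  x^+=[-0.6275]  P^+=[0.2336]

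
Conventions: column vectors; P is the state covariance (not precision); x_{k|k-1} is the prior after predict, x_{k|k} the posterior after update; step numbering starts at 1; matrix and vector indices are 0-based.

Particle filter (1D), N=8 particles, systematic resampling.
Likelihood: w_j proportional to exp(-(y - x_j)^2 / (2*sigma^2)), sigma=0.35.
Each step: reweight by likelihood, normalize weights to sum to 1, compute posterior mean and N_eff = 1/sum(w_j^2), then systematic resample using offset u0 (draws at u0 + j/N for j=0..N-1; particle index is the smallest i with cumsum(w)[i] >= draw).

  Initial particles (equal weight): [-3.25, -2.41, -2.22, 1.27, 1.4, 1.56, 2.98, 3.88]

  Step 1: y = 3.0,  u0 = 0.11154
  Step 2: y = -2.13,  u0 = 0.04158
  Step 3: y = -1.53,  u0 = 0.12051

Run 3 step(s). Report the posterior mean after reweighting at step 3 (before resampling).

post_mean = 2.9800

step 1: w=[0.0000, 0.0000, 0.0000, 0.0000, 0.0000, 0.0002, 0.9590, 0.0407]  mean=3.0163  Neff=1.0853  idx=[6, 6, 6, 6, 6, 6, 6, 7]
step 2: w=[0.1429, 0.1429, 0.1429, 0.1429, 0.1429, 0.1429, 0.1429, 0.0000]  mean=2.9800  Neff=7.0000  idx=[0, 1, 2, 2, 3, 4, 5, 6]
step 3: w=[0.1250, 0.1250, 0.1250, 0.1250, 0.1250, 0.1250, 0.1250, 0.1250]  mean=2.9800  Neff=8.0000  idx=[0, 1, 2, 3, 4, 5, 6, 7]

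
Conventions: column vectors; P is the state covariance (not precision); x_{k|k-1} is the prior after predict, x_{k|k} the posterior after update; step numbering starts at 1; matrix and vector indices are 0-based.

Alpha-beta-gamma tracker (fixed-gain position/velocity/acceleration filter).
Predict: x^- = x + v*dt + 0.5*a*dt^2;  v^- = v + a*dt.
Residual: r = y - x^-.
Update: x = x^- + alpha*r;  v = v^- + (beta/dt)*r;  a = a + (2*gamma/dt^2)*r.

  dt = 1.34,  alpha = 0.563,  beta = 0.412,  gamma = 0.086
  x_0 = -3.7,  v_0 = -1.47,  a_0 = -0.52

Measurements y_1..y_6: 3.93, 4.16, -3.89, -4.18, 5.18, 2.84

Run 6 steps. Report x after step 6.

step 1: x_pred=-6.1367  r=10.0667  x^+=-0.4691  v^+=0.9283  a^+=0.4443
step 2: x_pred=1.1737  r=2.9863  x^+=2.8550  v^+=2.4418  a^+=0.7303
step 3: x_pred=6.7827  r=-10.6727  x^+=0.7740  v^+=0.1390  a^+=-0.2920
step 4: x_pred=0.6981  r=-4.8781  x^+=-2.0483  v^+=-1.7521  a^+=-0.7593
step 5: x_pred=-5.0778  r=10.2578  x^+=0.6974  v^+=0.3843  a^+=0.2233
step 6: x_pred=1.4129  r=1.4271  x^+=2.2163  v^+=1.1224  a^+=0.3600

x_post = 2.2163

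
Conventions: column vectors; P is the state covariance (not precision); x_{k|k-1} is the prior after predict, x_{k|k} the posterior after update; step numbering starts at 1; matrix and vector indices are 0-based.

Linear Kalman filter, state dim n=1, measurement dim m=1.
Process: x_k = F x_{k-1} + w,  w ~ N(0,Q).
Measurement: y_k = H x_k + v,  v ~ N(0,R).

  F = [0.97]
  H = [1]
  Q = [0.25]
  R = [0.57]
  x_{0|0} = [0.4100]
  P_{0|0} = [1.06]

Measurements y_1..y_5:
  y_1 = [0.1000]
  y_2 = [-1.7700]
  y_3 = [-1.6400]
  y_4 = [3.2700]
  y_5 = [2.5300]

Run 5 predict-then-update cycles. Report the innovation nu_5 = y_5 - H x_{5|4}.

step 1: x^-=[0.3977]  P^-=[1.2474]  S=[1.8174]  K=[0.6864]  nu=[-0.2977]  x^+=[0.1934]  P^+=[0.3912]
step 2: x^-=[0.1876]  P^-=[0.6181]  S=[1.1881]  K=[0.5202]  nu=[-1.9576]  x^+=[-0.8308]  P^+=[0.2965]
step 3: x^-=[-0.8059]  P^-=[0.5290]  S=[1.0990]  K=[0.4814]  nu=[-0.8341]  x^+=[-1.2074]  P^+=[0.2744]
step 4: x^-=[-1.1712]  P^-=[0.5082]  S=[1.0782]  K=[0.4713]  nu=[4.4412]  x^+=[0.9220]  P^+=[0.2687]
step 5: x^-=[0.8944]  P^-=[0.5028]  S=[1.0728]  K=[0.4687]  nu=[1.6356]  x^+=[1.6609]  P^+=[0.2671]

innov = [1.6356]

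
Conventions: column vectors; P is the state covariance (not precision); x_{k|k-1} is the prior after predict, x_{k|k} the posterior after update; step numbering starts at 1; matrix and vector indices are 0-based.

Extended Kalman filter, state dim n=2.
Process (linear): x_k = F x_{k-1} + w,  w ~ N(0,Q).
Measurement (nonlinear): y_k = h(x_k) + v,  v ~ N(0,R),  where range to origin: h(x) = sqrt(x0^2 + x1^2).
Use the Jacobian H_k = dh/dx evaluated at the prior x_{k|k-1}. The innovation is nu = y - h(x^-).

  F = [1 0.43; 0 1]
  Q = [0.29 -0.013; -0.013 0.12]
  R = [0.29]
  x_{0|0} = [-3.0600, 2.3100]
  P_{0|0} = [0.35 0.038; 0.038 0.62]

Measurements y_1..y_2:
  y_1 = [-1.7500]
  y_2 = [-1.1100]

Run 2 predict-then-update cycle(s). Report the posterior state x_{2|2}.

step 1: x^-=[-2.0667, 2.3100]  P^-=[0.7873 0.2916; 0.2916 0.7400]  H_jac=[-0.6668 0.7453]  S=[0.7612]  K=[-0.4041; 0.4691]  nu=[-4.8496]  x^+=[-0.1068, 0.0353]  P^+=[0.6630 0.4359; 0.4359 0.5725]
step 2: x^-=[-0.0917, 0.0353]  P^-=[1.4337 0.6691; 0.6691 0.6925]  H_jac=[-0.9334 0.3589]  S=[1.1799]  K=[-0.9306; -0.3186]  nu=[-1.2082]  x^+=[1.0327, 0.4202]  P^+=[0.4119 0.3193; 0.3193 0.5727]

x_post = [1.0327, 0.4202]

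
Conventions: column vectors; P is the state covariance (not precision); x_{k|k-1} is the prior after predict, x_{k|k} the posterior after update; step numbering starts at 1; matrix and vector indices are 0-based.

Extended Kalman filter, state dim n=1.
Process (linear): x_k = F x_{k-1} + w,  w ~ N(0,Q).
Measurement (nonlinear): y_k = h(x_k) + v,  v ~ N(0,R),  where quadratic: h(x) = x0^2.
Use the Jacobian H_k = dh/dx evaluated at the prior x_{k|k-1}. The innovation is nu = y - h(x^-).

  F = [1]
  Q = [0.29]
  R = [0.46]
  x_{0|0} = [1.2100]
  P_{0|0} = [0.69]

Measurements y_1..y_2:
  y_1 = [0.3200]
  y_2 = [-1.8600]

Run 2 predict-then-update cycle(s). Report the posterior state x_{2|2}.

step 1: x^-=[1.2100]  P^-=[0.9800]  H_jac=[2.4200]  S=[6.1993]  K=[0.3826]  nu=[-1.1441]  x^+=[0.7723]  P^+=[0.0727]
step 2: x^-=[0.7723]  P^-=[0.3627]  H_jac=[1.5446]  S=[1.3254]  K=[0.4227]  nu=[-2.4565]  x^+=[-0.2661]  P^+=[0.1259]

x_post = [-0.2661]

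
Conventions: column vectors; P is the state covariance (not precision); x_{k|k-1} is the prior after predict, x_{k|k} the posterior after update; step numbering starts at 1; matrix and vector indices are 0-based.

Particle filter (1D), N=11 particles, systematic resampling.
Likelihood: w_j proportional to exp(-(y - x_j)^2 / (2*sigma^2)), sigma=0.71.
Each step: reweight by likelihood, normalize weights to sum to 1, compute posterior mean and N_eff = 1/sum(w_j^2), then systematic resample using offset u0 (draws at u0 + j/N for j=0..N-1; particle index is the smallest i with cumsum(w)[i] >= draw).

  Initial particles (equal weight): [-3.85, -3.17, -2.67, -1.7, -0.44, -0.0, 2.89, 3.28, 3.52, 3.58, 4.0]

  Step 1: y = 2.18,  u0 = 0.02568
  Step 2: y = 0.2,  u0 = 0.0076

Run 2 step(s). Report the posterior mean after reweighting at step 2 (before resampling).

step 1: w=[0.0000, 0.0000, 0.0000, 0.0000, 0.0009, 0.0071, 0.4788, 0.2377, 0.1330, 0.1130, 0.0295]  mean=3.1539  Neff=3.1532  idx=[6, 6, 6, 6, 6, 6, 7, 7, 8, 8, 9]
step 2: w=[0.1593, 0.1593, 0.1593, 0.1593, 0.1593, 0.1593, 0.0171, 0.0171, 0.0037, 0.0037, 0.0025]  mean=2.9098  Neff=6.5404  idx=[0, 0, 1, 1, 2, 2, 3, 4, 4, 5, 5]

post_mean = 2.9098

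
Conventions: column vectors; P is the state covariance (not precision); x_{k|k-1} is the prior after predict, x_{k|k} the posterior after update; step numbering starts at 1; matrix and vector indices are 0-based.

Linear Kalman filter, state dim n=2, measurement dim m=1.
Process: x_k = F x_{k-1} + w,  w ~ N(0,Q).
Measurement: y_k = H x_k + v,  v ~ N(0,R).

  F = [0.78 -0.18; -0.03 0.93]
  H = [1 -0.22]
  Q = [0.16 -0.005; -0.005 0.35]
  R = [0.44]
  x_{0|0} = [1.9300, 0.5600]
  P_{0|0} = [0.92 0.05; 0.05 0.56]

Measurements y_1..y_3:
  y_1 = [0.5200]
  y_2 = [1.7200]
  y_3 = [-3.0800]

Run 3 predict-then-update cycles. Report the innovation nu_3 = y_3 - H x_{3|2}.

innov = [-3.9150]

step 1: x^-=[1.4046, 0.4629]  P^-=[0.7238 -0.0837; -0.0837 0.8324]  S=[1.2410]  K=[0.5981; -0.2150]  nu=[-0.7828]  x^+=[0.9364, 0.6312]  P^+=[0.2799 0.0759; 0.0759 0.7750]
step 2: x^-=[0.6168, 0.5589]  P^-=[0.3341 -0.0858; -0.0858 1.0163]  S=[0.8610]  K=[0.4099; -0.3594]  nu=[1.2262]  x^+=[1.1194, 0.1183]  P^+=[0.1894 0.0410; 0.0410 0.9051]
step 3: x^-=[0.8519, 0.0764]  P^-=[0.2930 -0.1310; -0.1310 1.1307]  S=[0.8454]  K=[0.3807; -0.4492]  nu=[-3.9150]  x^+=[-0.6386, 1.8350]  P^+=[0.1705 0.0136; 0.0136 0.9601]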